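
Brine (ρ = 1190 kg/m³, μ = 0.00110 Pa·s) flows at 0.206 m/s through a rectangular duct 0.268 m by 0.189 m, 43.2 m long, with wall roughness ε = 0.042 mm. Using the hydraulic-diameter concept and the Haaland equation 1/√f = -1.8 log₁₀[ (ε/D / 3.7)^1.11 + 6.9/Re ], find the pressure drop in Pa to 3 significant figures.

ΔP ≈ 105 Pa

Hydraulic diameter D_h = 4A/P = 4·(0.268·0.189)/(2·(0.268+0.189)) = 0.2026/0.914 = 0.2217 m.
Re = ρVD_h/μ = 1190·0.206·0.2217/0.0011 = 4.94e+04.
ε/D_h = 4.2e-05/0.2217 = 0.000189; Haaland gives 1/√f = -1.8 log₁₀[1.73e-05+0.00014] = 6.848, so f = 0.02133.
ΔP = f(L/D_h)(ρV²/2) = 0.02133·43.2/0.2217·25.25 = 104.9 Pa.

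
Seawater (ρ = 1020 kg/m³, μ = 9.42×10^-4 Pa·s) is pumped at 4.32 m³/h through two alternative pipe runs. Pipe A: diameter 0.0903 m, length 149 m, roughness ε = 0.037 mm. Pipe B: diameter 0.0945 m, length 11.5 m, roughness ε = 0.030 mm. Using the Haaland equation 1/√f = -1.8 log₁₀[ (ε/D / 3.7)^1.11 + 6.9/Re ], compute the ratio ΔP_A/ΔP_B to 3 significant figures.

Pipe A: V = Q/A = 0.0012/0.006404 = 0.1874 m/s; Re = 1.832e+04; ε/D = 0.00041; Haaland → f = 0.02702; ΔP_A = f(L/D)(ρV²/2) = 798.4 Pa.
Pipe B: V = Q/A = 0.0012/0.007014 = 0.1711 m/s; Re = 1.751e+04; ε/D = 0.000317; Haaland → f = 0.02715; ΔP_B = f(L/D)(ρV²/2) = 49.32 Pa.
ΔP_A/ΔP_B = 798.4/49.32 = 16.2.

ΔP_A/ΔP_B ≈ 16.2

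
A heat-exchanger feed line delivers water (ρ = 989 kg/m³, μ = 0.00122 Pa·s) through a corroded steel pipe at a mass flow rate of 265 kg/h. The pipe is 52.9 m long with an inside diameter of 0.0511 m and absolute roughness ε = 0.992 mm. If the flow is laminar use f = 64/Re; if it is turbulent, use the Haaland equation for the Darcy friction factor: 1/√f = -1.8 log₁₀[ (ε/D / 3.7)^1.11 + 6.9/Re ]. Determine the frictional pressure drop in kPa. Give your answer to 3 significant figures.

ṁ = 265 kg/h = 265/3600 = 0.07361 kg/s.
A = πD²/4 = π(0.0511)²/4 = 0.002051 m²; mean velocity V = ṁ/(ρA) = 0.07361/(989 · 0.002051) = 0.03629 m/s.
Reynolds number Re = ρVD/μ = 989 · 0.03629 · 0.0511 / 0.00122 = 1503.
Re < 2300 → laminar flow, so f = 64/Re = 64/1503 = 0.04257 (the turbulent correlation is not needed).
Darcy-Weisbach: ΔP = f(L/D)(ρV²/2) = 0.04257·(52.9/0.0511)·(989·0.03629²/2) = 0.04257·1035·0.6513 = 28.7 Pa.
ΔP = 28.7 Pa = 0.0287 kPa.

ΔP ≈ 0.0287 kPa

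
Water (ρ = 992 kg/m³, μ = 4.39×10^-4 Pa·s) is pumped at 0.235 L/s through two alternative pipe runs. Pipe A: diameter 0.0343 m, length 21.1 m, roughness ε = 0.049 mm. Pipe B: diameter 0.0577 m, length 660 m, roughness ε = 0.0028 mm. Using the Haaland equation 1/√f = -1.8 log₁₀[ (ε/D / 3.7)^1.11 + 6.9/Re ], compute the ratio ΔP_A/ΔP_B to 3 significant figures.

Pipe A: V = Q/A = 0.000235/0.000924 = 0.2543 m/s; Re = 1.971e+04; ε/D = 0.00143; Haaland → f = 0.02851; ΔP_A = f(L/D)(ρV²/2) = 562.7 Pa.
Pipe B: V = Q/A = 0.000235/0.002615 = 0.08987 m/s; Re = 1.172e+04; ε/D = 4.85e-05; Haaland → f = 0.02963; ΔP_B = f(L/D)(ρV²/2) = 1358 Pa.
ΔP_A/ΔP_B = 562.7/1358 = 0.414.

ΔP_A/ΔP_B ≈ 0.414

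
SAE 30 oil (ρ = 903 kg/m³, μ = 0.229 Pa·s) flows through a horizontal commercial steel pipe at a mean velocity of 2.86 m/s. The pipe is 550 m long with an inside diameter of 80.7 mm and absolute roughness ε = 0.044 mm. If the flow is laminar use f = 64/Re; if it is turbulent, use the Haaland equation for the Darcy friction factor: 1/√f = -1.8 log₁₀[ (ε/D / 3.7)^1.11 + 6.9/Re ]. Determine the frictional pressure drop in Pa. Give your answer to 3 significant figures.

Reynolds number Re = ρVD/μ = 903 · 2.86 · 0.0807 / 0.229 = 910.1.
Re < 2300 → laminar flow, so f = 64/Re = 64/910.1 = 0.07032 (the turbulent correlation is not needed).
Darcy-Weisbach: ΔP = f(L/D)(ρV²/2) = 0.07032·(550/0.0807)·(903·2.86²/2) = 0.07032·6815·3693 = 1.77e+06 Pa.

ΔP ≈ 1.77×10^6 Pa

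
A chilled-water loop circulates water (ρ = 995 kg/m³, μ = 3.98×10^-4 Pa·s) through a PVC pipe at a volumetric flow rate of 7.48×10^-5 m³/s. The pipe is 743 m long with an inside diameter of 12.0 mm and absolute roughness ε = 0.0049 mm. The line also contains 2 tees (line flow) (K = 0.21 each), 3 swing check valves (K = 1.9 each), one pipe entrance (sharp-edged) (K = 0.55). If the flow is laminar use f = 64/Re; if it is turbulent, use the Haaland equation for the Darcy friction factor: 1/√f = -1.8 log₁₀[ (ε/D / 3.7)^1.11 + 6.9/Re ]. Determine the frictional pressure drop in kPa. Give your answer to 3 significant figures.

Cross-sectional area A = πD²/4 = π(0.012)²/4 = 0.0001131 m²; mean velocity V = Q/A = 7.48e-05/0.0001131 = 0.6614 m/s.
Reynolds number Re = ρVD/μ = 995 · 0.6614 · 0.012 / 0.000398 = 1.984e+04.
Re > 4000 → turbulent. Relative roughness ε/D = 4.9e-06/0.012 = 0.000408. Haaland: 1/√f = -1.8 log₁₀[(0.000408/3.7)^1.11 + 6.9/1.984e+04] = -1.8 log₁₀[4.05e-05 + 0.000348] = 6.14, so f = 0.02653.
Total minor-loss coefficient ΣK = 2·0.21 + 3·1.9 + 1·0.55 = 6.67.
ΔP = [f·L/D + ΣK]·(ρV²/2) = [0.02653·743/0.012 + 6.67]·(995·0.6614²/2) = [1643 + 6.67]·217.6 = 3.589e+05 Pa.
ΔP = 3.589e+05 Pa = 359 kPa.

ΔP ≈ 359 kPa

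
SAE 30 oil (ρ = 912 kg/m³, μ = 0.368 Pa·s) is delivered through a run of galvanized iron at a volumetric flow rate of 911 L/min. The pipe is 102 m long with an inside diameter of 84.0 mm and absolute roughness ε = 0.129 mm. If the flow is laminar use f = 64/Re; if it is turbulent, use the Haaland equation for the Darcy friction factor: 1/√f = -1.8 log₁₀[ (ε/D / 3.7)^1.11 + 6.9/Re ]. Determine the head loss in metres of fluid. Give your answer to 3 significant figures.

h_f ≈ 52.1 m

Q = 911 L/min = 911/60000 = 0.01518 m³/s.
Cross-sectional area A = πD²/4 = π(0.084)²/4 = 0.005542 m²; mean velocity V = Q/A = 0.01518/0.005542 = 2.74 m/s.
Reynolds number Re = ρVD/μ = 912 · 2.74 · 0.084 / 0.368 = 570.4.
Re < 2300 → laminar flow, so f = 64/Re = 64/570.4 = 0.1122 (the turbulent correlation is not needed).
Darcy-Weisbach: ΔP = f(L/D)(ρV²/2) = 0.1122·(102/0.084)·(912·2.74²/2) = 0.1122·1214·3423 = 4.664e+05 Pa.
Head loss h_f = ΔP/(ρg) = 4.664e+05/(912·9.81) = 52.1 m.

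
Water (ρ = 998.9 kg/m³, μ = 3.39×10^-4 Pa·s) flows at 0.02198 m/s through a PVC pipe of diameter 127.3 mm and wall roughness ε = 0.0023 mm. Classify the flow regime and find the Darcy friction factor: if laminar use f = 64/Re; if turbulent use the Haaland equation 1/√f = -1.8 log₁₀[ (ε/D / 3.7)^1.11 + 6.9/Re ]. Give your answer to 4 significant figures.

f ≈ 0.03261

Re = ρVD/μ = 998.9·0.02198·0.1273/0.000339 = 8245.
Re > 4000 → turbulent. ε/D = 2.3e-06/0.1273 = 1.81e-05; Haaland: 1/√f = -1.8 log₁₀[1.27e-06 + 0.000837] = 5.538, so f = 0.03261.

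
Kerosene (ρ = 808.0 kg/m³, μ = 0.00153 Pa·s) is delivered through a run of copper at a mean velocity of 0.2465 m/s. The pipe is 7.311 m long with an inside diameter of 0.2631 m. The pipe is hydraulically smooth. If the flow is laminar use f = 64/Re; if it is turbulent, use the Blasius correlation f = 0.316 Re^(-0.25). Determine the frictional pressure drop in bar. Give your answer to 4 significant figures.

Reynolds number Re = ρVD/μ = 808 · 0.2465 · 0.2631 / 0.00153 = 3.425e+04.
Re > 4000 → turbulent. Smooth-pipe (Blasius): f = 0.316 Re^(-0.25) = 0.316/(3.425e+04)^0.25 = 0.02323.
Darcy-Weisbach: ΔP = f(L/D)(ρV²/2) = 0.02323·(7.311/0.2631)·(808·0.2465²/2) = 0.02323·27.79·24.55 = 15.85 Pa.
ΔP = 15.85 Pa = 1.585×10^-4 bar.

ΔP ≈ 1.585×10^-4 bar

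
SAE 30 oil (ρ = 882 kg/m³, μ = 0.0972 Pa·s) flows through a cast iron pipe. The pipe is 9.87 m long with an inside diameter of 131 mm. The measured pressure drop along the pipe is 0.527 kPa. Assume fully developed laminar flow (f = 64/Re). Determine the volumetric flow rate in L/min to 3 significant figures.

Q ≈ 238 L/min

For laminar flow, f = 64/Re with Re = ρVD/μ, so Darcy-Weisbach reduces to ΔP = 32μLV/D². Solving for V: V = ΔP·D²/(32μL) = 527·(0.131)²/(32·0.0972·9.87) = 0.2946 m/s.
Check: Re = ρVD/μ = 882·0.2946·0.131/0.0972 = 350.2 < 2300, so the laminar assumption holds.
Q = V·A = 0.2946·(π/4·0.131²) = 0.003971 m³/s = 238 L/min.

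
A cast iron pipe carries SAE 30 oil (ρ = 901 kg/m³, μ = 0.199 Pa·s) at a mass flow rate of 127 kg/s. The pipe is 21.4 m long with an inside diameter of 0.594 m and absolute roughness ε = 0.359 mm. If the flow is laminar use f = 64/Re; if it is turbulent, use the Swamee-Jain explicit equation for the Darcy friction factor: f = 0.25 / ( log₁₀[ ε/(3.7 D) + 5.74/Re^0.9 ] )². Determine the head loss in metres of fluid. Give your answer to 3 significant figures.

A = πD²/4 = π(0.594)²/4 = 0.2771 m²; mean velocity V = ṁ/(ρA) = 127/(901 · 0.2771) = 0.5086 m/s.
Reynolds number Re = ρVD/μ = 901 · 0.5086 · 0.594 / 0.199 = 1368.
Re < 2300 → laminar flow, so f = 64/Re = 64/1368 = 0.04678 (the turbulent correlation is not needed).
Darcy-Weisbach: ΔP = f(L/D)(ρV²/2) = 0.04678·(21.4/0.594)·(901·0.5086²/2) = 0.04678·36.03·116.6 = 196.5 Pa.
Head loss h_f = ΔP/(ρg) = 196.5/(901·9.81) = 0.0222 m.

h_f ≈ 0.0222 m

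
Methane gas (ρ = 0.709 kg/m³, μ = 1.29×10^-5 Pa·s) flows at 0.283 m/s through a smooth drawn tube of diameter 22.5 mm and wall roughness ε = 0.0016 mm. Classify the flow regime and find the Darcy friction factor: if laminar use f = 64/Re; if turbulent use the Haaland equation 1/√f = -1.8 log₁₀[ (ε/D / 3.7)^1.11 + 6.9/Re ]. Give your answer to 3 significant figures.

Re = ρVD/μ = 0.709·0.283·0.0225/1.29e-05 = 350.
Re < 2300 → laminar, so f = 64/Re = 0.1829 (roughness is irrelevant in laminar flow).

f ≈ 0.183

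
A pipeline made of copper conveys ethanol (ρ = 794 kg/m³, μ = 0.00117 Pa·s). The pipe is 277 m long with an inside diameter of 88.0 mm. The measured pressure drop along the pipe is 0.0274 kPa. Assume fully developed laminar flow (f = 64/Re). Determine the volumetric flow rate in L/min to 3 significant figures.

Q ≈ 7.47 L/min

For laminar flow, f = 64/Re with Re = ρVD/μ, so Darcy-Weisbach reduces to ΔP = 32μLV/D². Solving for V: V = ΔP·D²/(32μL) = 27.4·(0.088)²/(32·0.00117·277) = 0.02046 m/s.
Check: Re = ρVD/μ = 794·0.02046·0.088/0.00117 = 1222 < 2300, so the laminar assumption holds.
Q = V·A = 0.02046·(π/4·0.088²) = 0.0001244 m³/s = 7.47 L/min.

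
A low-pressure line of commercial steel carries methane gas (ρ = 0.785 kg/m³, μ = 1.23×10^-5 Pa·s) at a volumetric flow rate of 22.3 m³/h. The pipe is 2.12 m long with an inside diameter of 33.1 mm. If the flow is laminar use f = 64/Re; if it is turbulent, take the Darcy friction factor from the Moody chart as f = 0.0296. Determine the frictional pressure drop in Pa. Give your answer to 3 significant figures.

ΔP ≈ 38.6 Pa

Q = 22.3 m³/h = 22.3/3600 = 0.006194 m³/s.
Cross-sectional area A = πD²/4 = π(0.0331)²/4 = 0.0008605 m²; mean velocity V = Q/A = 0.006194/0.0008605 = 7.199 m/s.
Reynolds number Re = ρVD/μ = 0.785 · 7.199 · 0.0331 / 1.23e-05 = 1.521e+04.
Re > 4000 → turbulent; use the Moody-chart value f = 0.0296.
Darcy-Weisbach: ΔP = f(L/D)(ρV²/2) = 0.0296·(2.12/0.0331)·(0.785·7.199²/2) = 0.0296·64.05·20.34 = 38.56 Pa.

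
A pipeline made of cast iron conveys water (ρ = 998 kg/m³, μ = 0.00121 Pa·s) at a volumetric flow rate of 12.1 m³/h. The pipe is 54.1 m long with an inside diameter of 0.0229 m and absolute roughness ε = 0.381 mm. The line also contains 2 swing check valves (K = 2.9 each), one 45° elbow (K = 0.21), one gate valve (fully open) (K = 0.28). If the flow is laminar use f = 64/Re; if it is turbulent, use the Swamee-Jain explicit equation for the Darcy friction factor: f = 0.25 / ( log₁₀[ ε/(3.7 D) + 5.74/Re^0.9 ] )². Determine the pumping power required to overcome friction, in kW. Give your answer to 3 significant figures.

Q = 12.1 m³/h = 12.1/3600 = 0.003361 m³/s.
Cross-sectional area A = πD²/4 = π(0.0229)²/4 = 0.0004119 m²; mean velocity V = Q/A = 0.003361/0.0004119 = 8.161 m/s.
Reynolds number Re = ρVD/μ = 998 · 8.161 · 0.0229 / 0.00121 = 1.541e+05.
Re > 4000 → turbulent. Relative roughness ε/D = 0.000381/0.0229 = 0.0166. Swamee-Jain: f = 0.25/(log₁₀[0.0166/3.7 + 5.74/1.541e+05^0.9])² = 0.25/(log₁₀[0.0045 + 0.000123])² = 0.25/(-2.335)² = 0.04584.
Total minor-loss coefficient ΣK = 2·2.9 + 1·0.21 + 1·0.28 = 6.29.
ΔP = [f·L/D + ΣK]·(ρV²/2) = [0.04584·54.1/0.0229 + 6.29]·(998·8.161²/2) = [108.3 + 6.29]·3.323e+04 = 3.808e+06 Pa.
Pumping power P = QΔP = 0.003361·3.808e+06 = 12800 W = 12.8 kW.

P ≈ 12.8 kW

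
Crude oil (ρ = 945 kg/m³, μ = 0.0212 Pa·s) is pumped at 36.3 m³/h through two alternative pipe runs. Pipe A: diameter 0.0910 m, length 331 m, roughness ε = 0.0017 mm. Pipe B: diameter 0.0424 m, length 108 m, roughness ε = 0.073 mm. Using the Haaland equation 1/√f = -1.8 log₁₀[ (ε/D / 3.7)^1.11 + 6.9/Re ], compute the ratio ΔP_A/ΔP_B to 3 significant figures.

Pipe A: V = Q/A = 0.01008/0.006504 = 1.55 m/s; Re = 6289; ε/D = 1.87e-05; Haaland → f = 0.03525; ΔP_A = f(L/D)(ρV²/2) = 1.456e+05 Pa.
Pipe B: V = Q/A = 0.01008/0.001412 = 7.141 m/s; Re = 1.35e+04; ε/D = 0.00172; Haaland → f = 0.03115; ΔP_B = f(L/D)(ρV²/2) = 1.912e+06 Pa.
ΔP_A/ΔP_B = 1.456e+05/1.912e+06 = 0.0762.

ΔP_A/ΔP_B ≈ 0.0762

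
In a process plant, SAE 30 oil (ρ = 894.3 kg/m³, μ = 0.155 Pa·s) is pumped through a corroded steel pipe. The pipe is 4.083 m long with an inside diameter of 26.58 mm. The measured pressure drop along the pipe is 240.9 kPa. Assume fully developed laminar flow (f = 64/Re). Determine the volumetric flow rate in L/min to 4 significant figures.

For laminar flow, f = 64/Re with Re = ρVD/μ, so Darcy-Weisbach reduces to ΔP = 32μLV/D². Solving for V: V = ΔP·D²/(32μL) = 2.409e+05·(0.02658)²/(32·0.155·4.083) = 8.404 m/s.
Check: Re = ρVD/μ = 894.3·8.404·0.02658/0.155 = 1289 < 2300, so the laminar assumption holds.
Q = V·A = 8.404·(π/4·0.02658²) = 0.004663 m³/s = 279.8 L/min.

Q ≈ 279.8 L/min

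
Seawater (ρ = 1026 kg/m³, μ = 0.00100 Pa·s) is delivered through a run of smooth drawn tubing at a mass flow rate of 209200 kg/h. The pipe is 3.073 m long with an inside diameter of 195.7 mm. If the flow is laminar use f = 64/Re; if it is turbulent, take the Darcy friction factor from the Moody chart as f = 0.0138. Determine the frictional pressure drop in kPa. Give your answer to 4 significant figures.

ΔP ≈ 0.3941 kPa

ṁ = 209200 kg/h = 209200/3600 = 58.11 kg/s.
A = πD²/4 = π(0.1957)²/4 = 0.03008 m²; mean velocity V = ṁ/(ρA) = 58.11/(1026 · 0.03008) = 1.883 m/s.
Reynolds number Re = ρVD/μ = 1026 · 1.883 · 0.1957 / 0.001 = 3.781e+05.
Re > 4000 → turbulent; use the Moody-chart value f = 0.0138.
Darcy-Weisbach: ΔP = f(L/D)(ρV²/2) = 0.0138·(3.073/0.1957)·(1026·1.883²/2) = 0.0138·15.7·1819 = 394.1 Pa.
ΔP = 394.1 Pa = 0.3941 kPa.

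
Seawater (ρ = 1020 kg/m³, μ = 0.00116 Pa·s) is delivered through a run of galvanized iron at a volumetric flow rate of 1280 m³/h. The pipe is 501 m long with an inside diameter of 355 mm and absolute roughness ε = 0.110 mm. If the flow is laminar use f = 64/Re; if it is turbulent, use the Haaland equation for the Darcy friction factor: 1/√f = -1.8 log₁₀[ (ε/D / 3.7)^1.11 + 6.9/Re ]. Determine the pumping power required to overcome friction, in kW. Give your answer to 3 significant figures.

Q = 1280 m³/h = 1280/3600 = 0.3556 m³/s.
Cross-sectional area A = πD²/4 = π(0.355)²/4 = 0.09898 m²; mean velocity V = Q/A = 0.3556/0.09898 = 3.592 m/s.
Reynolds number Re = ρVD/μ = 1020 · 3.592 · 0.355 / 0.00116 = 1.121e+06.
Re > 4000 → turbulent. Relative roughness ε/D = 0.00011/0.355 = 0.00031. Haaland: 1/√f = -1.8 log₁₀[(0.00031/3.7)^1.11 + 6.9/1.121e+06] = -1.8 log₁₀[2.98e-05 + 6.15e-06] = 7.999, so f = 0.01563.
Darcy-Weisbach: ΔP = f(L/D)(ρV²/2) = 0.01563·(501/0.355)·(1020·3.592²/2) = 0.01563·1411·6581 = 1.451e+05 Pa.
Pumping power P = QΔP = 0.3556·1.451e+05 = 51610 W = 51.6 kW.

P ≈ 51.6 kW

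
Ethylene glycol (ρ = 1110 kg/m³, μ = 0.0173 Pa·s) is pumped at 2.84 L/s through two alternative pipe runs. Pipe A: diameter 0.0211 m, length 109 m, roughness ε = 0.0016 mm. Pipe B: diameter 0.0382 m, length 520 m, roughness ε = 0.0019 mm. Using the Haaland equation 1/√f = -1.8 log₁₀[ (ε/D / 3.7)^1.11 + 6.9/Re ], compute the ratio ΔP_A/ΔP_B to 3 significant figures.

ΔP_A/ΔP_B ≈ 3.45

Pipe A: V = Q/A = 0.00284/0.0003497 = 8.122 m/s; Re = 1.1e+04; ε/D = 7.58e-05; Haaland → f = 0.03018; ΔP_A = f(L/D)(ρV²/2) = 5.707e+06 Pa.
Pipe B: V = Q/A = 0.00284/0.001146 = 2.478 m/s; Re = 6074; ε/D = 4.97e-05; Haaland → f = 0.03563; ΔP_B = f(L/D)(ρV²/2) = 1.653e+06 Pa.
ΔP_A/ΔP_B = 5.707e+06/1.653e+06 = 3.45.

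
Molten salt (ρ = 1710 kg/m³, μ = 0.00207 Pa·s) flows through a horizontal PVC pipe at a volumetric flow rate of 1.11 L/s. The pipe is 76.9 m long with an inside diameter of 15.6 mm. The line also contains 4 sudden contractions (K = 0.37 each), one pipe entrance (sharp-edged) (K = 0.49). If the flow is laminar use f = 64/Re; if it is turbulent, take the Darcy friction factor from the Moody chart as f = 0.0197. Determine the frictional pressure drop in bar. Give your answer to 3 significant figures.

Q = 1.11 L/s = 1.11/1000 = 0.00111 m³/s.
Cross-sectional area A = πD²/4 = π(0.0156)²/4 = 0.0001911 m²; mean velocity V = Q/A = 0.00111/0.0001911 = 5.807 m/s.
Reynolds number Re = ρVD/μ = 1710 · 5.807 · 0.0156 / 0.00207 = 7.484e+04.
Re > 4000 → turbulent; use the Moody-chart value f = 0.0197.
Total minor-loss coefficient ΣK = 4·0.37 + 1·0.49 = 1.97.
ΔP = [f·L/D + ΣK]·(ρV²/2) = [0.0197·76.9/0.0156 + 1.97]·(1710·5.807²/2) = [97.11 + 1.97]·2.884e+04 = 2.857e+06 Pa.
ΔP = 2.857e+06 Pa = 28.6 bar.

ΔP ≈ 28.6 bar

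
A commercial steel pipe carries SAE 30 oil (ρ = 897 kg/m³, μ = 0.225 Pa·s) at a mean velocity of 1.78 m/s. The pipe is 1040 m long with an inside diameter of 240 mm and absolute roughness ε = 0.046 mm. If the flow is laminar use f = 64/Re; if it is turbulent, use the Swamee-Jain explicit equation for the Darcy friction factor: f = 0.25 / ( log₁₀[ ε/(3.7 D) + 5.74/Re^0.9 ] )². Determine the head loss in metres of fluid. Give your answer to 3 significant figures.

h_f ≈ 26.3 m

Reynolds number Re = ρVD/μ = 897 · 1.78 · 0.24 / 0.225 = 1703.
Re < 2300 → laminar flow, so f = 64/Re = 64/1703 = 0.03758 (the turbulent correlation is not needed).
Darcy-Weisbach: ΔP = f(L/D)(ρV²/2) = 0.03758·(1040/0.24)·(897·1.78²/2) = 0.03758·4333·1421 = 2.314e+05 Pa.
Head loss h_f = ΔP/(ρg) = 2.314e+05/(897·9.81) = 26.3 m.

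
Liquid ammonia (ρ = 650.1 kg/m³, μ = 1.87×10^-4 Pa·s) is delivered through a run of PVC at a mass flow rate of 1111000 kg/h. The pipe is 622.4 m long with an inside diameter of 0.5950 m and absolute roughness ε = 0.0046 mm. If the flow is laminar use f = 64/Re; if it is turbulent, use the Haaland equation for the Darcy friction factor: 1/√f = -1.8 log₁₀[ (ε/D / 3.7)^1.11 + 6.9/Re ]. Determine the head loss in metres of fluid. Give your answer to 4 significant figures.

ṁ = 1111000 kg/h = 1111000/3600 = 308.6 kg/s.
A = πD²/4 = π(0.595)²/4 = 0.2781 m²; mean velocity V = ṁ/(ρA) = 308.6/(650.1 · 0.2781) = 1.707 m/s.
Reynolds number Re = ρVD/μ = 650.1 · 1.707 · 0.595 / 0.000187 = 3.532e+06.
Re > 4000 → turbulent. Relative roughness ε/D = 4.6e-06/0.595 = 7.73e-06. Haaland: 1/√f = -1.8 log₁₀[(7.73e-06/3.7)^1.11 + 6.9/3.532e+06] = -1.8 log₁₀[4.96e-07 + 1.95e-06] = 10.1, so f = 0.009804.
Darcy-Weisbach: ΔP = f(L/D)(ρV²/2) = 0.009804·(622.4/0.595)·(650.1·1.707²/2) = 0.009804·1046·947.5 = 9716 Pa.
Head loss h_f = ΔP/(ρg) = 9716/(650.1·9.81) = 1.524 m.

h_f ≈ 1.524 m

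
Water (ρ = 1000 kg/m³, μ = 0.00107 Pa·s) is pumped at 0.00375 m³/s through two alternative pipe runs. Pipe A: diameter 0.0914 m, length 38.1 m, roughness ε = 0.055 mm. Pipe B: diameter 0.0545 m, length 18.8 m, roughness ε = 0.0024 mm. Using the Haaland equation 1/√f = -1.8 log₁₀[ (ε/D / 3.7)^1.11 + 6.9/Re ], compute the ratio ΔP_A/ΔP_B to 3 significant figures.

Pipe A: V = Q/A = 0.00375/0.006561 = 0.5715 m/s; Re = 4.882e+04; ε/D = 0.000602; Haaland → f = 0.02265; ΔP_A = f(L/D)(ρV²/2) = 1542 Pa.
Pipe B: V = Q/A = 0.00375/0.002333 = 1.607 m/s; Re = 8.188e+04; ε/D = 4.4e-05; Haaland → f = 0.01875; ΔP_B = f(L/D)(ρV²/2) = 8357 Pa.
ΔP_A/ΔP_B = 1542/8357 = 0.185.

ΔP_A/ΔP_B ≈ 0.185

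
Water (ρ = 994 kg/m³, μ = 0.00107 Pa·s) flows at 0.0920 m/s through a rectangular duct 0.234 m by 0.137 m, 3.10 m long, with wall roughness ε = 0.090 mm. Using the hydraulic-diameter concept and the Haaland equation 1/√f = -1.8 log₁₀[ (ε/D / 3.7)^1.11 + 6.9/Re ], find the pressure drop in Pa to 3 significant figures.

ΔP ≈ 2.16 Pa

Hydraulic diameter D_h = 4A/P = 4·(0.234·0.137)/(2·(0.234+0.137)) = 0.1282/0.742 = 0.1728 m.
Re = ρVD_h/μ = 994·0.092·0.1728/0.00107 = 1.477e+04.
ε/D_h = 9e-05/0.1728 = 0.000521; Haaland gives 1/√f = -1.8 log₁₀[5.31e-05+0.000467] = 5.911, so f = 0.02862.
ΔP = f(L/D_h)(ρV²/2) = 0.02862·3.1/0.1728·4.207 = 2.16 Pa.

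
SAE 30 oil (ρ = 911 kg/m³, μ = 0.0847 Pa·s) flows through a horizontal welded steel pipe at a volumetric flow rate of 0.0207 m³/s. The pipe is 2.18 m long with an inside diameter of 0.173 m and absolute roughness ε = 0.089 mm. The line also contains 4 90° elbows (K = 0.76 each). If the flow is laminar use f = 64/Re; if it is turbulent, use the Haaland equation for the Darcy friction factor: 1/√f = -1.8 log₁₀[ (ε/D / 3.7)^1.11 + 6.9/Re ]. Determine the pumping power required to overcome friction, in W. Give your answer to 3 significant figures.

P ≈ 25.8 W

Cross-sectional area A = πD²/4 = π(0.173)²/4 = 0.02351 m²; mean velocity V = Q/A = 0.0207/0.02351 = 0.8806 m/s.
Reynolds number Re = ρVD/μ = 911 · 0.8806 · 0.173 / 0.0847 = 1639.
Re < 2300 → laminar flow, so f = 64/Re = 64/1639 = 0.03906 (the turbulent correlation is not needed).
Total minor-loss coefficient ΣK = 4·0.76 = 3.04.
ΔP = [f·L/D + ΣK]·(ρV²/2) = [0.03906·2.18/0.173 + 3.04]·(911·0.8806²/2) = [0.4922 + 3.04]·353.2 = 1248 Pa.
Pumping power P = QΔP = 0.0207·1248 = 25.83 W = 25.8 W.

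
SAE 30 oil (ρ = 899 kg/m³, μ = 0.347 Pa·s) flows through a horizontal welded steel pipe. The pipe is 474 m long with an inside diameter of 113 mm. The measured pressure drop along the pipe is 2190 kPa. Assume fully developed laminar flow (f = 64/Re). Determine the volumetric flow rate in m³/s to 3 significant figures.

For laminar flow, f = 64/Re with Re = ρVD/μ, so Darcy-Weisbach reduces to ΔP = 32μLV/D². Solving for V: V = ΔP·D²/(32μL) = 2.19e+06·(0.113)²/(32·0.347·474) = 5.313 m/s.
Check: Re = ρVD/μ = 899·5.313·0.113/0.347 = 1555 < 2300, so the laminar assumption holds.
Q = V·A = 5.313·(π/4·0.113²) = 0.05328 m³/s = 0.0533 m³/s.

Q ≈ 0.0533 m³/s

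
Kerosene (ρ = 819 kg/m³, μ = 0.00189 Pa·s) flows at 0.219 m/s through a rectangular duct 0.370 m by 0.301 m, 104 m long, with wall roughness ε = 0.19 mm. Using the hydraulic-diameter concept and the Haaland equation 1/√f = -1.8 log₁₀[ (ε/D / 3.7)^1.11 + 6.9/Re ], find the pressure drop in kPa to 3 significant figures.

ΔP ≈ 0.150 kPa

Hydraulic diameter D_h = 4A/P = 4·(0.37·0.301)/(2·(0.37+0.301)) = 0.4455/1.342 = 0.332 m.
Re = ρVD_h/μ = 819·0.219·0.332/0.00189 = 3.15e+04.
ε/D_h = 0.00019/0.332 = 0.000572; Haaland gives 1/√f = -1.8 log₁₀[5.89e-05+0.000219] = 6.401, so f = 0.02441.
ΔP = f(L/D_h)(ρV²/2) = 0.02441·104/0.332·19.64 = 150.2 Pa.
ΔP = 0.150 kPa.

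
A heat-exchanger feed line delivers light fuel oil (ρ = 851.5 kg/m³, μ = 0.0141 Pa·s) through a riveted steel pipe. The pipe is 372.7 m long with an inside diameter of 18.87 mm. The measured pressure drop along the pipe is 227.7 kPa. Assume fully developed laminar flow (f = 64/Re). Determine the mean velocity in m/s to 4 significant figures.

V ≈ 0.4821 m/s

For laminar flow, f = 64/Re with Re = ρVD/μ, so Darcy-Weisbach reduces to ΔP = 32μLV/D². Solving for V: V = ΔP·D²/(32μL) = 2.277e+05·(0.01887)²/(32·0.0141·372.7) = 0.4821 m/s.
Check: Re = ρVD/μ = 851.5·0.4821·0.01887/0.0141 = 549.4 < 2300, so the laminar assumption holds.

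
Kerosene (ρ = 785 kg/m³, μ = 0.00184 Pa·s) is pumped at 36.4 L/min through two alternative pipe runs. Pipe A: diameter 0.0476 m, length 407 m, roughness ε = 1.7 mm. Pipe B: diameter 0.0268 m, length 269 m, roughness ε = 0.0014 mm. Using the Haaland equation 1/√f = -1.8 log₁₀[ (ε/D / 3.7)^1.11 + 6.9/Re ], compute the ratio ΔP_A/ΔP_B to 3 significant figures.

Pipe A: V = Q/A = 0.0006067/0.00178 = 0.3409 m/s; Re = 6923; ε/D = 0.0357; Haaland → f = 0.06566; ΔP_A = f(L/D)(ρV²/2) = 2.561e+04 Pa.
Pipe B: V = Q/A = 0.0006067/0.0005641 = 1.075 m/s; Re = 1.23e+04; ε/D = 5.22e-05; Haaland → f = 0.02926; ΔP_B = f(L/D)(ρV²/2) = 1.333e+05 Pa.
ΔP_A/ΔP_B = 2.561e+04/1.333e+05 = 0.192.

ΔP_A/ΔP_B ≈ 0.192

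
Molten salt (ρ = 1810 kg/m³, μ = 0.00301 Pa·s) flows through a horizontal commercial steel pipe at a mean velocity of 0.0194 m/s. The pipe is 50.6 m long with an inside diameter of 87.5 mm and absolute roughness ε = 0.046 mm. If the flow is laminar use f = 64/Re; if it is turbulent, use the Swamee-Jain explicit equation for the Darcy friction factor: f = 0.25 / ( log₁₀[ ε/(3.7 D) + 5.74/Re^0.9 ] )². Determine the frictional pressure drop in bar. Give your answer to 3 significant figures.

ΔP ≈ 1.23×10^-4 bar

Reynolds number Re = ρVD/μ = 1810 · 0.0194 · 0.0875 / 0.00301 = 1021.
Re < 2300 → laminar flow, so f = 64/Re = 64/1021 = 0.0627 (the turbulent correlation is not needed).
Darcy-Weisbach: ΔP = f(L/D)(ρV²/2) = 0.0627·(50.6/0.0875)·(1810·0.0194²/2) = 0.0627·578.3·0.3406 = 12.35 Pa.
ΔP = 12.35 Pa = 1.23×10^-4 bar.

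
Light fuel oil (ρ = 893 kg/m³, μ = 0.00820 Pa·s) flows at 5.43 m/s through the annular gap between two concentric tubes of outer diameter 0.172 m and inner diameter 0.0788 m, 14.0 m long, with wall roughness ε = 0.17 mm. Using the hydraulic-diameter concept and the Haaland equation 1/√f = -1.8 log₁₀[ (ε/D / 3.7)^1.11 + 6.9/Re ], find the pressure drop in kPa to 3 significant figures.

ΔP ≈ 50.7 kPa

Hydraulic diameter D_h = 4A/P = D_o - D_i = 0.172 - 0.0788 = 0.0932 m.
Re = ρVD_h/μ = 893·5.43·0.0932/0.0082 = 5.511e+04.
ε/D_h = 0.00017/0.0932 = 0.00182; Haaland gives 1/√f = -1.8 log₁₀[0.000213+0.000125] = 6.247, so f = 0.02563.
ΔP = f(L/D_h)(ρV²/2) = 0.02563·14/0.0932·1.317e+04 = 5.068e+04 Pa.
ΔP = 50.7 kPa.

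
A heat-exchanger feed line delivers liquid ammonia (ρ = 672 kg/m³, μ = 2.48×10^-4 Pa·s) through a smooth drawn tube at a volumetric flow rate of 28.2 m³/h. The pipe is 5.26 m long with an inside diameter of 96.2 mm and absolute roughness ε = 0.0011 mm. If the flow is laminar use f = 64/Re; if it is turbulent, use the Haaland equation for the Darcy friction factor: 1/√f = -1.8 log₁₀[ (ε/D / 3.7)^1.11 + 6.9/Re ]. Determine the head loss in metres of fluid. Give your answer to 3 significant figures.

Q = 28.2 m³/h = 28.2/3600 = 0.007833 m³/s.
Cross-sectional area A = πD²/4 = π(0.0962)²/4 = 0.007268 m²; mean velocity V = Q/A = 0.007833/0.007268 = 1.078 m/s.
Reynolds number Re = ρVD/μ = 672 · 1.078 · 0.0962 / 0.000248 = 2.809e+05.
Re > 4000 → turbulent. Relative roughness ε/D = 1.1e-06/0.0962 = 1.14e-05. Haaland: 1/√f = -1.8 log₁₀[(1.14e-05/3.7)^1.11 + 6.9/2.809e+05] = -1.8 log₁₀[7.65e-07 + 2.46e-05] = 8.274, so f = 0.01461.
Darcy-Weisbach: ΔP = f(L/D)(ρV²/2) = 0.01461·(5.26/0.0962)·(672·1.078²/2) = 0.01461·54.68·390.3 = 311.7 Pa.
Head loss h_f = ΔP/(ρg) = 311.7/(672·9.81) = 0.0473 m.

h_f ≈ 0.0473 m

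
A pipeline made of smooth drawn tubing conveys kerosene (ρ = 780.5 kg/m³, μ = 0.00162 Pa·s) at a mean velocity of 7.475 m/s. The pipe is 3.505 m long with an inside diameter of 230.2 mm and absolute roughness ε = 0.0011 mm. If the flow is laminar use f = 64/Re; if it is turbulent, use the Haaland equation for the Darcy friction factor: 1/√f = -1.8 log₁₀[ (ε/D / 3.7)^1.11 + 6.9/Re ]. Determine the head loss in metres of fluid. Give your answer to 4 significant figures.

Reynolds number Re = ρVD/μ = 780.5 · 7.475 · 0.2302 / 0.00162 = 8.29e+05.
Re > 4000 → turbulent. Relative roughness ε/D = 1.1e-06/0.2302 = 4.78e-06. Haaland: 1/√f = -1.8 log₁₀[(4.78e-06/3.7)^1.11 + 6.9/8.29e+05] = -1.8 log₁₀[2.91e-07 + 8.32e-06] = 9.117, so f = 0.01203.
Darcy-Weisbach: ΔP = f(L/D)(ρV²/2) = 0.01203·(3.505/0.2302)·(780.5·7.475²/2) = 0.01203·15.23·2.181e+04 = 3995 Pa.
Head loss h_f = ΔP/(ρg) = 3995/(780.5·9.81) = 0.5217 m.

h_f ≈ 0.5217 m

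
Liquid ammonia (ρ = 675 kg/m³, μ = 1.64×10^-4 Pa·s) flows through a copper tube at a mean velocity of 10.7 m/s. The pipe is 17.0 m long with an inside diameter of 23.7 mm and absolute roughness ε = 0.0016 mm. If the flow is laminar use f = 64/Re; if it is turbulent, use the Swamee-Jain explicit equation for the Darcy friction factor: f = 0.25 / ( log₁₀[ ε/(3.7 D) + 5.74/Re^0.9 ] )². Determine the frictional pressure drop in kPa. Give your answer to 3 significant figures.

Reynolds number Re = ρVD/μ = 675 · 10.7 · 0.0237 / 0.000164 = 1.044e+06.
Re > 4000 → turbulent. Relative roughness ε/D = 1.6e-06/0.0237 = 6.75e-05. Swamee-Jain: f = 0.25/(log₁₀[6.75e-05/3.7 + 5.74/1.044e+06^0.9])² = 0.25/(log₁₀[1.82e-05 + 2.2e-05])² = 0.25/(-4.395)² = 0.01294.
Darcy-Weisbach: ΔP = f(L/D)(ρV²/2) = 0.01294·(17/0.0237)·(675·10.7²/2) = 0.01294·717.3·3.864e+04 = 3.587e+05 Pa.
ΔP = 3.587e+05 Pa = 359 kPa.

ΔP ≈ 359 kPa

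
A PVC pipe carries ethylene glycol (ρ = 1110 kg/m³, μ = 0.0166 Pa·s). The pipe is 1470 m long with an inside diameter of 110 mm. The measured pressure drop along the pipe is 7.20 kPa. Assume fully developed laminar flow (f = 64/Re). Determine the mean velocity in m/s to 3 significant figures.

V ≈ 0.112 m/s

For laminar flow, f = 64/Re with Re = ρVD/μ, so Darcy-Weisbach reduces to ΔP = 32μLV/D². Solving for V: V = ΔP·D²/(32μL) = 7200·(0.11)²/(32·0.0166·1470) = 0.1116 m/s.
Check: Re = ρVD/μ = 1110·0.1116·0.11/0.0166 = 820.6 < 2300, so the laminar assumption holds.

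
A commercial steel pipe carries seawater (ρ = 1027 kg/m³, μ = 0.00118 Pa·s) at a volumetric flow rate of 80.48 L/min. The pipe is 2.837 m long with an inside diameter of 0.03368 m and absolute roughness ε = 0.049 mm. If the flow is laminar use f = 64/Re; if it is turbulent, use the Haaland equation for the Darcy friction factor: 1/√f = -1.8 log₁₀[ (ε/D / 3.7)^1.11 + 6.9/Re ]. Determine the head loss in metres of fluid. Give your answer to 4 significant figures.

h_f ≈ 0.2464 m

Q = 80.48 L/min = 80.48/60000 = 0.001341 m³/s.
Cross-sectional area A = πD²/4 = π(0.03368)²/4 = 0.0008909 m²; mean velocity V = Q/A = 0.001341/0.0008909 = 1.506 m/s.
Reynolds number Re = ρVD/μ = 1027 · 1.506 · 0.03368 / 0.00118 = 4.413e+04.
Re > 4000 → turbulent. Relative roughness ε/D = 4.9e-05/0.03368 = 0.00145. Haaland: 1/√f = -1.8 log₁₀[(0.00145/3.7)^1.11 + 6.9/4.413e+04] = -1.8 log₁₀[0.000166 + 0.000156] = 6.285, so f = 0.02531.
Darcy-Weisbach: ΔP = f(L/D)(ρV²/2) = 0.02531·(2.837/0.03368)·(1027·1.506²/2) = 0.02531·84.23·1164 = 2482 Pa.
Head loss h_f = ΔP/(ρg) = 2482/(1027·9.81) = 0.2464 m.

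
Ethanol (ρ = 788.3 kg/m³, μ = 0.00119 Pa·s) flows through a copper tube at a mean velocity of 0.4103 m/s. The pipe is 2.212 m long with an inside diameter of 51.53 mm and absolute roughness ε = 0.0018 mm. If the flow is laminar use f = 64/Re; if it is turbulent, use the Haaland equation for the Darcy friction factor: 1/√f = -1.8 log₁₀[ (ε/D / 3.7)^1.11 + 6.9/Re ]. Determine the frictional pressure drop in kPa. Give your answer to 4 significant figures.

Reynolds number Re = ρVD/μ = 788.3 · 0.4103 · 0.05153 / 0.00119 = 1.401e+04.
Re > 4000 → turbulent. Relative roughness ε/D = 1.8e-06/0.05153 = 3.49e-05. Haaland: 1/√f = -1.8 log₁₀[(3.49e-05/3.7)^1.11 + 6.9/1.401e+04] = -1.8 log₁₀[2.64e-06 + 0.000493] = 5.949, so f = 0.02825.
Darcy-Weisbach: ΔP = f(L/D)(ρV²/2) = 0.02825·(2.212/0.05153)·(788.3·0.4103²/2) = 0.02825·42.93·66.35 = 80.48 Pa.
ΔP = 80.48 Pa = 0.08048 kPa.

ΔP ≈ 0.08048 kPa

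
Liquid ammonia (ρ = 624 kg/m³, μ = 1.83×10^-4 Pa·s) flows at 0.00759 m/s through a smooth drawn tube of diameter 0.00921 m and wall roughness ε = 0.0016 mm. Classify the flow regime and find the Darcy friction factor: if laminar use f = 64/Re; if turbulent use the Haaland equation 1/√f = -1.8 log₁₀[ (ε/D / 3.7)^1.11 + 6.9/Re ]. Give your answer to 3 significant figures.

f ≈ 0.269

Re = ρVD/μ = 624·0.00759·0.00921/0.000183 = 238.4.
Re < 2300 → laminar, so f = 64/Re = 0.2685 (roughness is irrelevant in laminar flow).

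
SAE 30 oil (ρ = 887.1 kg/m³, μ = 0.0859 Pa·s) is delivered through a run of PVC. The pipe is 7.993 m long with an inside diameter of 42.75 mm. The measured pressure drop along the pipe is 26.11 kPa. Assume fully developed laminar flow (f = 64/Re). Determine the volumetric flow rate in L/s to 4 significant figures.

For laminar flow, f = 64/Re with Re = ρVD/μ, so Darcy-Weisbach reduces to ΔP = 32μLV/D². Solving for V: V = ΔP·D²/(32μL) = 2.611e+04·(0.04275)²/(32·0.0859·7.993) = 2.172 m/s.
Check: Re = ρVD/μ = 887.1·2.172·0.04275/0.0859 = 958.8 < 2300, so the laminar assumption holds.
Q = V·A = 2.172·(π/4·0.04275²) = 0.003117 m³/s = 3.117 L/s.

Q ≈ 3.117 L/s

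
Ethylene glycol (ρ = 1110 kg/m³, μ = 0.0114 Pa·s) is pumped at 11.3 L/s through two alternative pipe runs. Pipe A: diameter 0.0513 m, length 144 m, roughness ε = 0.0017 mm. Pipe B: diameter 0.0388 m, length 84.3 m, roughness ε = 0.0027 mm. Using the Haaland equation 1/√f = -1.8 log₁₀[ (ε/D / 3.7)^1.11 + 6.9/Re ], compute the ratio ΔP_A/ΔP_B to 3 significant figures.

Pipe A: V = Q/A = 0.0113/0.002067 = 5.467 m/s; Re = 2.731e+04; ε/D = 3.31e-05; Haaland → f = 0.02391; ΔP_A = f(L/D)(ρV²/2) = 1.113e+06 Pa.
Pipe B: V = Q/A = 0.0113/0.001182 = 9.557 m/s; Re = 3.611e+04; ε/D = 6.96e-05; Haaland → f = 0.02247; ΔP_B = f(L/D)(ρV²/2) = 2.475e+06 Pa.
ΔP_A/ΔP_B = 1.113e+06/2.475e+06 = 0.450.

ΔP_A/ΔP_B ≈ 0.450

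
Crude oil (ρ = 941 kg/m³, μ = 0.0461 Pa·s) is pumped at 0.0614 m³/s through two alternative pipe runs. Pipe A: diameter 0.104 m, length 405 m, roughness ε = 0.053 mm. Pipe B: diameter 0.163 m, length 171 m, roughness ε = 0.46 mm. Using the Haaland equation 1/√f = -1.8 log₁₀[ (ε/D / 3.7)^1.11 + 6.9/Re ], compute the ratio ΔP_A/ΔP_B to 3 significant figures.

ΔP_A/ΔP_B ≈ 18.2

Pipe A: V = Q/A = 0.0614/0.008495 = 7.228 m/s; Re = 1.534e+04; ε/D = 0.00051; Haaland → f = 0.02835; ΔP_A = f(L/D)(ρV²/2) = 2.713e+06 Pa.
Pipe B: V = Q/A = 0.0614/0.02087 = 2.942 m/s; Re = 9790; ε/D = 0.00282; Haaland → f = 0.03479; ΔP_B = f(L/D)(ρV²/2) = 1.487e+05 Pa.
ΔP_A/ΔP_B = 2.713e+06/1.487e+05 = 18.2.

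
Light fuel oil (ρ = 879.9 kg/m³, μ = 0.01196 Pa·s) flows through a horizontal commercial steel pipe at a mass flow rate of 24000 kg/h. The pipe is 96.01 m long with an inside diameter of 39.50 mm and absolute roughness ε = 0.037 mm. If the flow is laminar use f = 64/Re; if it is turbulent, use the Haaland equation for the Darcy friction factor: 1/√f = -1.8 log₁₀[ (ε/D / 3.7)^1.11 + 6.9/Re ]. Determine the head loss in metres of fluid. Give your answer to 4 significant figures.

ṁ = 24000 kg/h = 24000/3600 = 6.667 kg/s.
A = πD²/4 = π(0.0395)²/4 = 0.001225 m²; mean velocity V = ṁ/(ρA) = 6.667/(879.9 · 0.001225) = 6.183 m/s.
Reynolds number Re = ρVD/μ = 879.9 · 6.183 · 0.0395 / 0.012 = 1.797e+04.
Re > 4000 → turbulent. Relative roughness ε/D = 3.7e-05/0.0395 = 0.000937. Haaland: 1/√f = -1.8 log₁₀[(0.000937/3.7)^1.11 + 6.9/1.797e+04] = -1.8 log₁₀[0.000102 + 0.000384] = 5.964, so f = 0.02811.
Darcy-Weisbach: ΔP = f(L/D)(ρV²/2) = 0.02811·(96.01/0.0395)·(879.9·6.183²/2) = 0.02811·2431·1.682e+04 = 1.149e+06 Pa.
Head loss h_f = ΔP/(ρg) = 1.149e+06/(879.9·9.81) = 133.1 m.

h_f ≈ 133.1 m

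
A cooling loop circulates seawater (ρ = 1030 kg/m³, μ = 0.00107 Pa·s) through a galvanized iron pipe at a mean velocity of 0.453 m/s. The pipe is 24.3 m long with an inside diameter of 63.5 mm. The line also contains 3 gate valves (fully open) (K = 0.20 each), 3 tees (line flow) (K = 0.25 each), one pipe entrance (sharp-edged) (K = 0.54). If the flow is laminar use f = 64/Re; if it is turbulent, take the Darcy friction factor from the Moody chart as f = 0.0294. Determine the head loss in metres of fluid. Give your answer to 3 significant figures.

Reynolds number Re = ρVD/μ = 1030 · 0.453 · 0.0635 / 0.00107 = 2.769e+04.
Re > 4000 → turbulent; use the Moody-chart value f = 0.0294.
Total minor-loss coefficient ΣK = 3·0.2 + 3·0.25 + 1·0.54 = 1.89.
ΔP = [f·L/D + ΣK]·(ρV²/2) = [0.0294·24.3/0.0635 + 1.89]·(1030·0.453²/2) = [11.25 + 1.89]·105.7 = 1389 Pa.
Head loss h_f = ΔP/(ρg) = 1389/(1030·9.81) = 0.137 m.

h_f ≈ 0.137 m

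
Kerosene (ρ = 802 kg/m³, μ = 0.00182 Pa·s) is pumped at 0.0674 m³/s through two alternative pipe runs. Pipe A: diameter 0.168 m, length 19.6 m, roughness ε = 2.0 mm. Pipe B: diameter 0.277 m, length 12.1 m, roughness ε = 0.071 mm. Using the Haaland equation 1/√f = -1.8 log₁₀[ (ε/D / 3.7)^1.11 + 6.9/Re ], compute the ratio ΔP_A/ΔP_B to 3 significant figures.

Pipe A: V = Q/A = 0.0674/0.02217 = 3.041 m/s; Re = 2.251e+05; ε/D = 0.0119; Haaland → f = 0.04055; ΔP_A = f(L/D)(ρV²/2) = 1.754e+04 Pa.
Pipe B: V = Q/A = 0.0674/0.06026 = 1.118 m/s; Re = 1.365e+05; ε/D = 0.000256; Haaland → f = 0.01812; ΔP_B = f(L/D)(ρV²/2) = 397.1 Pa.
ΔP_A/ΔP_B = 1.754e+04/397.1 = 44.2.

ΔP_A/ΔP_B ≈ 44.2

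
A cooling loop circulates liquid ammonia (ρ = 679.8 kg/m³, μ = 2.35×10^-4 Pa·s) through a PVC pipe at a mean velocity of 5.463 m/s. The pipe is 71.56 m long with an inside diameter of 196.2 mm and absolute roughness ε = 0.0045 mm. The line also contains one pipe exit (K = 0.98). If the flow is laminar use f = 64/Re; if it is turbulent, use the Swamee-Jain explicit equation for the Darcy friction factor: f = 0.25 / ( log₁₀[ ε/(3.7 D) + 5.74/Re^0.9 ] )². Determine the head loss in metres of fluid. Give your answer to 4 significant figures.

Reynolds number Re = ρVD/μ = 679.8 · 5.463 · 0.1962 / 0.000235 = 3.101e+06.
Re > 4000 → turbulent. Relative roughness ε/D = 4.5e-06/0.1962 = 2.29e-05. Swamee-Jain: f = 0.25/(log₁₀[2.29e-05/3.7 + 5.74/3.101e+06^0.9])² = 0.25/(log₁₀[6.2e-06 + 8.25e-06])² = 0.25/(-4.84)² = 0.01067.
Total minor-loss coefficient ΣK = 1·0.98 = 0.98.
ΔP = [f·L/D + ΣK]·(ρV²/2) = [0.01067·71.56/0.1962 + 0.98]·(679.8·5.463²/2) = [3.892 + 0.98]·1.014e+04 = 4.943e+04 Pa.
Head loss h_f = ΔP/(ρg) = 4.943e+04/(679.8·9.81) = 7.411 m.

h_f ≈ 7.411 m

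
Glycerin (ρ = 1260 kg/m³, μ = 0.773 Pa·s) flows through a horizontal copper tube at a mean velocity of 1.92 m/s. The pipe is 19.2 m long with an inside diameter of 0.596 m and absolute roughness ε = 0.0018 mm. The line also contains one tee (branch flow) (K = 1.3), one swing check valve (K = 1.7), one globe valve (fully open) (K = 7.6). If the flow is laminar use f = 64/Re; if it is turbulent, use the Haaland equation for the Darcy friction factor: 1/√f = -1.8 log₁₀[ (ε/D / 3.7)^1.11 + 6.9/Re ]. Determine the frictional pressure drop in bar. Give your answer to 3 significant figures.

ΔP ≈ 0.272 bar

Reynolds number Re = ρVD/μ = 1260 · 1.92 · 0.596 / 0.773 = 1865.
Re < 2300 → laminar flow, so f = 64/Re = 64/1865 = 0.03431 (the turbulent correlation is not needed).
Total minor-loss coefficient ΣK = 1·1.3 + 1·1.7 + 1·7.6 = 10.6.
ΔP = [f·L/D + ΣK]·(ρV²/2) = [0.03431·19.2/0.596 + 10.6]·(1260·1.92²/2) = [1.105 + 10.6]·2322 = 2.718e+04 Pa.
ΔP = 2.718e+04 Pa = 0.272 bar.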